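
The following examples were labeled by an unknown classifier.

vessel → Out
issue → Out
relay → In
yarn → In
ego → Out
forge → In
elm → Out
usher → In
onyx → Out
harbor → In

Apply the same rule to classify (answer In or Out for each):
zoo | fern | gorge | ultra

The rule appears to be: contains 'r'.
zoo → no 'r' → Out. fern → has 'r' → In. gorge → has 'r' → In. ultra → has 'r' → In.

Out, In, In, In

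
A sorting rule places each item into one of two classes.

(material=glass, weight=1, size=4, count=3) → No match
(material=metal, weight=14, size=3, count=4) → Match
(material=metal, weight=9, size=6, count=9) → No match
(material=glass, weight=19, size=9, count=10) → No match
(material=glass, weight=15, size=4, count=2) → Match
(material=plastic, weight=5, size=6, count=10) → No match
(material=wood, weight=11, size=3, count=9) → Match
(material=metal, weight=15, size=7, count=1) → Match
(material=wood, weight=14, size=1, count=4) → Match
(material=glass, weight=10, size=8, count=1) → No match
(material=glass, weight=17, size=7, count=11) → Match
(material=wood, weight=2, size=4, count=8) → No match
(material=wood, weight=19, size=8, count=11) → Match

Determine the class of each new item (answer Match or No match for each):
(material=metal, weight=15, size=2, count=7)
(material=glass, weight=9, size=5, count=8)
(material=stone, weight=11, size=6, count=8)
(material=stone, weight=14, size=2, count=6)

One predicate separates the groups cleanly: weight ≥ 11 AND size ≤ 8.
(material=metal, weight=15, size=2, count=7): weight = 15, size = 2, passes → Match.
(material=glass, weight=9, size=5, count=8): weight = 9, size = 5, does not satisfy this → No match.
(material=stone, weight=11, size=6, count=8): weight = 11, size = 6, passes → Match.
(material=stone, weight=14, size=2, count=6): weight = 14, size = 2, passes → Match.

Match, No match, Match, Match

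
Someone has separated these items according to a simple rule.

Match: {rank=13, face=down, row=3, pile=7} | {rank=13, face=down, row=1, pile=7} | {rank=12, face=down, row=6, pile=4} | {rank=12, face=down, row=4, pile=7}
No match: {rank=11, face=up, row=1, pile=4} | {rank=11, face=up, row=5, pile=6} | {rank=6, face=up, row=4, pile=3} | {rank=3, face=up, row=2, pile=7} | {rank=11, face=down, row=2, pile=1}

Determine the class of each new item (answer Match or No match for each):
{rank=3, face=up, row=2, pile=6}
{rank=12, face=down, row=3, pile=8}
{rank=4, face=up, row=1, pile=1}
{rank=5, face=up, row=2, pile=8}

The distinguishing property — rank ≥ 12 — holds for all the 'Match' cases and none of the 'No match' cases.

No match, Match, No match, No match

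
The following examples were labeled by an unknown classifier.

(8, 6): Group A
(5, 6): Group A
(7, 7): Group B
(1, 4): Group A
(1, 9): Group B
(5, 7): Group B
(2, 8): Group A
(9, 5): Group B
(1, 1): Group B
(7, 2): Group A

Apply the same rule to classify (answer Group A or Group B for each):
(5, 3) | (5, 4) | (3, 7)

The simplest hypothesis consistent with all the labels is: second is even.
(5, 3): second 3 — fails the rule, so Group B. (5, 4): second 4 — qualifies, so Group A. (3, 7): second 7 — fails the rule, so Group B.

Group B, Group A, Group B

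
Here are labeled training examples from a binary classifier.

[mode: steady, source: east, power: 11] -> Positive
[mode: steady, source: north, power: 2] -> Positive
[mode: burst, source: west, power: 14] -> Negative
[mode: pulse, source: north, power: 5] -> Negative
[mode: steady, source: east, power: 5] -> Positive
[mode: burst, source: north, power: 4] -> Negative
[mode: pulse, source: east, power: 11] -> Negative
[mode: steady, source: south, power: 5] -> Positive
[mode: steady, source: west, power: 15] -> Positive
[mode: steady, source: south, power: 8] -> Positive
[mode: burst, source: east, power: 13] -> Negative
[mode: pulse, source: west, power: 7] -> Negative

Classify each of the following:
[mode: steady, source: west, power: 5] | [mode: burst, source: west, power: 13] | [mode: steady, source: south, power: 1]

Positive, Negative, Positive

A rule that fits every label: mode is steady — true of each 'Positive' example, false of each 'Negative' one.
[mode: steady, source: west, power: 5]: Positive (mode is steady).
[mode: burst, source: west, power: 13]: Negative (mode is burst).
[mode: steady, source: south, power: 1]: Positive (mode is steady).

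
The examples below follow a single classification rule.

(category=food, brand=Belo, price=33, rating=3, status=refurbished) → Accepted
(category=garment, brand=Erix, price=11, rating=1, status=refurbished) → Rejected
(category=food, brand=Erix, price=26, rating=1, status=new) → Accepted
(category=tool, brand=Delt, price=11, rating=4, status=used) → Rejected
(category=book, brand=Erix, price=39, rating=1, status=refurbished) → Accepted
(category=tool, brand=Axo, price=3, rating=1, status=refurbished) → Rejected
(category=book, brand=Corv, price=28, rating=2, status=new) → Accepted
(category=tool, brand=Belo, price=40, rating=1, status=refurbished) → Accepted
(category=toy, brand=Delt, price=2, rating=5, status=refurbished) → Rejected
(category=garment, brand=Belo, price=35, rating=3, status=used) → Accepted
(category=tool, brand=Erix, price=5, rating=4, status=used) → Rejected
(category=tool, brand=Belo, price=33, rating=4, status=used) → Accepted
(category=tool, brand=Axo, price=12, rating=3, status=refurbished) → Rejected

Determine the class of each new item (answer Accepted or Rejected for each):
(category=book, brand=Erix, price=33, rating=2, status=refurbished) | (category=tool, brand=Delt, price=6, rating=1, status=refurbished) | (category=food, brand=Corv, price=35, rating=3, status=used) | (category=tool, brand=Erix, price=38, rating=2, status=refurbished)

Accepted, Rejected, Accepted, Accepted

A rule that fits every label: price ≥ 26 — true of each 'Accepted' example, false of each 'Rejected' one.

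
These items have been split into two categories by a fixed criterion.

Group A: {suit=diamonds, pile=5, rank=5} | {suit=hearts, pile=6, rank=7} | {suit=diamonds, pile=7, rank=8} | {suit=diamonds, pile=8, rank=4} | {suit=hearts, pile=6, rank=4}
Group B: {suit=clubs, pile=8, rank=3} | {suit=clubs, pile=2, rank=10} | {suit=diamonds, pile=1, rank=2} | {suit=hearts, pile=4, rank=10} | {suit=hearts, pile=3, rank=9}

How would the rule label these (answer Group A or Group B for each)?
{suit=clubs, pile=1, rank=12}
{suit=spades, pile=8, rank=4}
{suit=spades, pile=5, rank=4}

Group B, Group A, Group A

The classifier is using: pile ≥ 5 AND rank ≥ 4.
Group B: {suit=clubs, pile=1, rank=12}, since pile = 1, rank = 12. Group A: {suit=spades, pile=8, rank=4}, since pile = 8, rank = 4. Group A: {suit=spades, pile=5, rank=4}, since pile = 5, rank = 4.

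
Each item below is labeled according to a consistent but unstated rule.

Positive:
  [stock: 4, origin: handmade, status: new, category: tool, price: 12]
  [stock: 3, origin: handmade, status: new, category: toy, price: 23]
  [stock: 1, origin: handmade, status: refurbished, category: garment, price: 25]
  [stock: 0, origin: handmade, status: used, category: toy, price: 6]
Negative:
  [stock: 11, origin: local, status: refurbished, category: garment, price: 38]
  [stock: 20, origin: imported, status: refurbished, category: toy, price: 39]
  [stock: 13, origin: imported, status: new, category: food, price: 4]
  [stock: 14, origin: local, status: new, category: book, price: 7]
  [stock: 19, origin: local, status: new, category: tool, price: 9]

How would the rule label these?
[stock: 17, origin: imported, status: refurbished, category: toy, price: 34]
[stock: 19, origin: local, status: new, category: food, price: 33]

Negative, Negative

The common property of the 'Positive' items is: origin is handmade. No 'Negative' item has it.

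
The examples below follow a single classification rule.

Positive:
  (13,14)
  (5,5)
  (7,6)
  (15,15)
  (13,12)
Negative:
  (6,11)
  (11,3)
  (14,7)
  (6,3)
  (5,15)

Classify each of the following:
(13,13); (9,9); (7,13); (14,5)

The simplest hypothesis consistent with all the labels is: |first − second| ≤ 1.
(13,13) — |13−13| = 0, hence Positive.
(9,9) — |9−9| = 0, hence Positive.
(7,13) — |7−13| = 6, hence Negative.
(14,5) — |14−5| = 9, hence Negative.

Positive, Positive, Negative, Negative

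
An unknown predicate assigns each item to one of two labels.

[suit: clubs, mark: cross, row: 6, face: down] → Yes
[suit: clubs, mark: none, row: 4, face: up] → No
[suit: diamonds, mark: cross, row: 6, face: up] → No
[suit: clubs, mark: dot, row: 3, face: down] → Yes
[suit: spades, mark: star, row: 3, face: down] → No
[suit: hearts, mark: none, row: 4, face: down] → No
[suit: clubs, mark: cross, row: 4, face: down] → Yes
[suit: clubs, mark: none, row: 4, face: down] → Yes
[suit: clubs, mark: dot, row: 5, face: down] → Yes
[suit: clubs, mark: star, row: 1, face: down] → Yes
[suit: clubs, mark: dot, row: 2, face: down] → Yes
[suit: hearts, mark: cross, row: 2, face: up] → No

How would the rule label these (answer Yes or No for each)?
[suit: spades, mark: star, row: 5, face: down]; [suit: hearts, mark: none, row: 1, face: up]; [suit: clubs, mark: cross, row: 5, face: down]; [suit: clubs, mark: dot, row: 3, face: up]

The distinguishing property — suit is clubs AND face is down — holds for all the 'Yes' cases and none of the 'No' cases.
[suit: spades, mark: star, row: 5, face: down]: suit is spades, face is down — lacks this property, so No. [suit: hearts, mark: none, row: 1, face: up]: suit is hearts, face is up — lacks this property, so No. [suit: clubs, mark: cross, row: 5, face: down]: suit is clubs, face is down — checks out, so Yes. [suit: clubs, mark: dot, row: 3, face: up]: suit is clubs, face is up — lacks this property, so No.

No, No, Yes, No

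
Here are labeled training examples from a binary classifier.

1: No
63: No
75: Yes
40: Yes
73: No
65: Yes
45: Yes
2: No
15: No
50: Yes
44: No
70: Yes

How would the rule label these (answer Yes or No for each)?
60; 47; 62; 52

Yes, No, No, No

'Yes' ⟺ multiple of 5 AND at least 40.
60: 60 = 5·12, 60 ≥ 40, qualifies → Yes.
47: 47 = 5·9 + 2, 47 ≥ 40, does not pass → No.
62: 62 = 5·12 + 2, 62 ≥ 40, does not pass → No.
52: 52 = 5·10 + 2, 52 ≥ 40, does not pass → No.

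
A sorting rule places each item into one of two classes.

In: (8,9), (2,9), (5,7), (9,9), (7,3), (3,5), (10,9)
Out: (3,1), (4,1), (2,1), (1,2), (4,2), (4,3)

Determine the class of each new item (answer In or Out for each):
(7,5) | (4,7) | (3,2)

A rule that fits every label: sum ≥ 8 — true of each 'In' example, false of each 'Out' one.
(7,5) — 7+5 = 12, hence In.
(4,7) — 4+7 = 11, hence In.
(3,2) — 3+2 = 5, hence Out.

In, In, Out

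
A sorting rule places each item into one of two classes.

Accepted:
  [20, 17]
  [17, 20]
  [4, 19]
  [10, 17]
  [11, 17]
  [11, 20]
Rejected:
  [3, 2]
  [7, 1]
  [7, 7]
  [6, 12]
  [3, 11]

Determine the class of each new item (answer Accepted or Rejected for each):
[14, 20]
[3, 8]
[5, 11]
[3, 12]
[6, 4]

Accepted, Rejected, Rejected, Rejected, Rejected

The distinguishing property — sum ≥ 23 — holds for all the 'Accepted' cases and none of the 'Rejected' cases.
Accepted: [14, 20], since 14+20 = 34. Rejected: [3, 8], since 3+8 = 11. Rejected: [5, 11], since 5+11 = 16. Rejected: [3, 12], since 3+12 = 15. Rejected: [6, 4], since 6+4 = 10.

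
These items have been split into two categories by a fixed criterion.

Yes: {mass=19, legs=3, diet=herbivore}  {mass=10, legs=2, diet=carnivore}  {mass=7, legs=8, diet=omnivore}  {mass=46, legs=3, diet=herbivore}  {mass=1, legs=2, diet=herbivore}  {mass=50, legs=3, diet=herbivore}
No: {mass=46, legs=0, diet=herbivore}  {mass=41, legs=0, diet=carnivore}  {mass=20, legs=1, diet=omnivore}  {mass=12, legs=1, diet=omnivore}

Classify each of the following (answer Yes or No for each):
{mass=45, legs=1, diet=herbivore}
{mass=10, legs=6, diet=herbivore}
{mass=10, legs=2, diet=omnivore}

Rule: legs ≥ 2. This holds for each 'Yes' example and fails for each 'No' one.
{mass=45, legs=1, diet=herbivore}: legs = 1 — fails the rule, so No.
{mass=10, legs=6, diet=herbivore}: legs = 6 — checks out, so Yes.
{mass=10, legs=2, diet=omnivore}: legs = 2 — checks out, so Yes.

No, Yes, Yes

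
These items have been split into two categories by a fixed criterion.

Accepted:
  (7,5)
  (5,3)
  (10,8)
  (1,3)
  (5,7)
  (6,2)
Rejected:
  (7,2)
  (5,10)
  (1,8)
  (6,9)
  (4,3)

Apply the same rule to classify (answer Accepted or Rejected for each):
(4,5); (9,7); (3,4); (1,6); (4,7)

Rejected, Accepted, Rejected, Rejected, Rejected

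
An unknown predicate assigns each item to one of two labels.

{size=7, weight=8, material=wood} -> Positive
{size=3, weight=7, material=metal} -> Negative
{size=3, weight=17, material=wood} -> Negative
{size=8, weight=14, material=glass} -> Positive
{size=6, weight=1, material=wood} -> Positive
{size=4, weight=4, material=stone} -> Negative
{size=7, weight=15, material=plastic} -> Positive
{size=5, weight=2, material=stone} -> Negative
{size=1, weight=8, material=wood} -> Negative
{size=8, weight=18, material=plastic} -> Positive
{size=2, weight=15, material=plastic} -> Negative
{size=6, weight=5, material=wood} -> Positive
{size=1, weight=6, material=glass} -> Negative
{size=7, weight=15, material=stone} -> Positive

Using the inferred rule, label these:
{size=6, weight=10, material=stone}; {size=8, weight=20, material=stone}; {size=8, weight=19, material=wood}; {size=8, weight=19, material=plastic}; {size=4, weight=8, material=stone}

Positive, Positive, Positive, Positive, Negative

The rule appears to be: size ≥ 6.
{size=6, weight=10, material=stone} → size = 6 → Positive. {size=8, weight=20, material=stone} → size = 8 → Positive. {size=8, weight=19, material=wood} → size = 8 → Positive. {size=8, weight=19, material=plastic} → size = 8 → Positive. {size=4, weight=8, material=stone} → size = 4 → Negative.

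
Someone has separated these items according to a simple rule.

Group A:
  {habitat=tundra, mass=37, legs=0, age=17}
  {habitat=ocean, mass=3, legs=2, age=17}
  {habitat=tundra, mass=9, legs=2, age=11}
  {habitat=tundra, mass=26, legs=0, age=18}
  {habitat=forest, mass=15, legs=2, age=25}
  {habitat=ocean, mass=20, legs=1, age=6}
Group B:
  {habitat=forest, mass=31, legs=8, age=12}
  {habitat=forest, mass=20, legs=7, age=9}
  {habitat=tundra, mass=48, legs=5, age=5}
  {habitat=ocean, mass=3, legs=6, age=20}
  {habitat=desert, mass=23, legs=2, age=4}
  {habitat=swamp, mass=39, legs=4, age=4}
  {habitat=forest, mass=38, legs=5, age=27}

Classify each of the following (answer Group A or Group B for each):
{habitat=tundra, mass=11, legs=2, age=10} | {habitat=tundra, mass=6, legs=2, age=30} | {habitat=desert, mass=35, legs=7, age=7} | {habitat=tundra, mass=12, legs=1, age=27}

Group A, Group A, Group B, Group A

One predicate separates the groups cleanly: age ≥ 5 AND legs ≤ 2.
{habitat=tundra, mass=11, legs=2, age=10}: age = 10, legs = 2 — meets the rule, so Group A. {habitat=tundra, mass=6, legs=2, age=30}: age = 30, legs = 2 — meets the rule, so Group A. {habitat=desert, mass=35, legs=7, age=7}: age = 7, legs = 7 — doesn't qualify, so Group B. {habitat=tundra, mass=12, legs=1, age=27}: age = 27, legs = 1 — meets the rule, so Group A.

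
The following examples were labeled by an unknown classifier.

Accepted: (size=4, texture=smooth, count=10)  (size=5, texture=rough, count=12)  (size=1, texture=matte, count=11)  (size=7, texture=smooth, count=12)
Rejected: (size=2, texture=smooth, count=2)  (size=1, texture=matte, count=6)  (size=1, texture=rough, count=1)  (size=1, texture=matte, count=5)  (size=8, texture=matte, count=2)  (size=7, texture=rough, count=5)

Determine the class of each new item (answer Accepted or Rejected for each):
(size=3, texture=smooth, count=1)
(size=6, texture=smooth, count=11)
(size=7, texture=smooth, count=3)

Rejected, Accepted, Rejected

The simplest hypothesis consistent with all the labels is: count ≥ 10.
(size=3, texture=smooth, count=1): count = 1, fails this test → Rejected. (size=6, texture=smooth, count=11): count = 11, passes → Accepted. (size=7, texture=smooth, count=3): count = 3, fails this test → Rejected.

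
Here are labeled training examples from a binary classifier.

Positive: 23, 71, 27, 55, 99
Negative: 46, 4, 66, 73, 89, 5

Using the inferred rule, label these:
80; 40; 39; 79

The common property of the 'Positive' items is: ≡ 3 (mod 4). No 'Negative' item has it.
80: 80 mod 4 = 0 — does not satisfy this, so Negative. 40: 40 mod 4 = 0 — does not satisfy this, so Negative. 39: 39 mod 4 = 3 — qualifies, so Positive. 79: 79 mod 4 = 3 — qualifies, so Positive.

Negative, Negative, Positive, Positive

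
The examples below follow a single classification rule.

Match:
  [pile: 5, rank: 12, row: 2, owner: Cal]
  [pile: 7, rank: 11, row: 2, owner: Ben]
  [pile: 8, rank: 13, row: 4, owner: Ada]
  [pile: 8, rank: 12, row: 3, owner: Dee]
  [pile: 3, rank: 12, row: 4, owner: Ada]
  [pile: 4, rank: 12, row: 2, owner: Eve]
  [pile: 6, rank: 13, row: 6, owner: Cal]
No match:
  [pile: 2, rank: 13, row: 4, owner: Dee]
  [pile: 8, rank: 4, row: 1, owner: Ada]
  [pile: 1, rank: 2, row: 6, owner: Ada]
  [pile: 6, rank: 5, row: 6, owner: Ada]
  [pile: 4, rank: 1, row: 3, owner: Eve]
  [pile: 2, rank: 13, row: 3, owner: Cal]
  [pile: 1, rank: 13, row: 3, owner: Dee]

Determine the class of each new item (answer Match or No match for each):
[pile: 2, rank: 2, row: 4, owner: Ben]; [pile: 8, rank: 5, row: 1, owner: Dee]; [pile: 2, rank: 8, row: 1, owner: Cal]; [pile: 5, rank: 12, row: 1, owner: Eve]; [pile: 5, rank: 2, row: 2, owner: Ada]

The pattern is that an item is 'Match' exactly when: pile ≥ 3 AND rank ≥ 11.
[pile: 2, rank: 2, row: 4, owner: Ben] → pile = 2, rank = 2 → No match. [pile: 8, rank: 5, row: 1, owner: Dee] → pile = 8, rank = 5 → No match. [pile: 2, rank: 8, row: 1, owner: Cal] → pile = 2, rank = 8 → No match. [pile: 5, rank: 12, row: 1, owner: Eve] → pile = 5, rank = 12 → Match. [pile: 5, rank: 2, row: 2, owner: Ada] → pile = 5, rank = 2 → No match.

No match, No match, No match, Match, No match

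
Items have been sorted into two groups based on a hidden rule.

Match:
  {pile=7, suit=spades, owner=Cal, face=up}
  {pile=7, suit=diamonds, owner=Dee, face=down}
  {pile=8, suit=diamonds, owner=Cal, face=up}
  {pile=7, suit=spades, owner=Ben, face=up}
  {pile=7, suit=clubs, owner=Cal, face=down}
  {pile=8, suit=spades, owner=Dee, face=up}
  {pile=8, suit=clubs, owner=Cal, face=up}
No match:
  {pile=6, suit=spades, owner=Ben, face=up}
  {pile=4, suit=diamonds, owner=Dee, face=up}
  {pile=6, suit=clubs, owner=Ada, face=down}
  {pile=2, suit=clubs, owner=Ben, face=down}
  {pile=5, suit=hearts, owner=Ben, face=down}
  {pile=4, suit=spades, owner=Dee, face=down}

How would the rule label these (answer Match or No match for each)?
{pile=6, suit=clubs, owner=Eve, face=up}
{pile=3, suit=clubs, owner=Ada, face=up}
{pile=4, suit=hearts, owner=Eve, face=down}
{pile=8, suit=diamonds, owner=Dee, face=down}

No match, No match, No match, Match

A rule that fits every label: pile ≥ 7 — true of each 'Match' example, false of each 'No match' one.
{pile=6, suit=clubs, owner=Eve, face=up}: No match (pile = 6).
{pile=3, suit=clubs, owner=Ada, face=up}: No match (pile = 3).
{pile=4, suit=hearts, owner=Eve, face=down}: No match (pile = 4).
{pile=8, suit=diamonds, owner=Dee, face=down}: Match (pile = 8).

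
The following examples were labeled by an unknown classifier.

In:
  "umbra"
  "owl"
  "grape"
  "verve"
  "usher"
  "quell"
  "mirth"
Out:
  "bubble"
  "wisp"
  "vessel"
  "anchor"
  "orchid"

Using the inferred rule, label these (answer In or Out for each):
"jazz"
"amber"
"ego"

Out, In, In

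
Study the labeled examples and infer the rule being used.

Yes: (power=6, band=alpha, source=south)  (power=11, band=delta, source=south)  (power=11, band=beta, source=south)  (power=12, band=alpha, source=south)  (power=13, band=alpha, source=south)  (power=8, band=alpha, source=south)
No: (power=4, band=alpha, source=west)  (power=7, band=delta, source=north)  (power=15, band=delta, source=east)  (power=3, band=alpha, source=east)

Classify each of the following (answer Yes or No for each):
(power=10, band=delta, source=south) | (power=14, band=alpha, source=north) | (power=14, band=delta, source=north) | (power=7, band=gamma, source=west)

Yes, No, No, No

All 'Yes' examples share one property — source is south — and every 'No' example lacks it.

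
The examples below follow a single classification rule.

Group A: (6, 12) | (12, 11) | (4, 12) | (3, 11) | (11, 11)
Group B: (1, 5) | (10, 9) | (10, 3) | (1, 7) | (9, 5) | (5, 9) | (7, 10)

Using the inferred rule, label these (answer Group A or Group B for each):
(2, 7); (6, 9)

Group B, Group B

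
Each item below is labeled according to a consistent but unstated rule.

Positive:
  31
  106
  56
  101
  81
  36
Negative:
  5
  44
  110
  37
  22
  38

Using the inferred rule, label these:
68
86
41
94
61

Looking at the examples, the only property every 'Positive' case has and every 'Negative' case lacks is: ≡ 1 (mod 5).

Negative, Positive, Positive, Negative, Positive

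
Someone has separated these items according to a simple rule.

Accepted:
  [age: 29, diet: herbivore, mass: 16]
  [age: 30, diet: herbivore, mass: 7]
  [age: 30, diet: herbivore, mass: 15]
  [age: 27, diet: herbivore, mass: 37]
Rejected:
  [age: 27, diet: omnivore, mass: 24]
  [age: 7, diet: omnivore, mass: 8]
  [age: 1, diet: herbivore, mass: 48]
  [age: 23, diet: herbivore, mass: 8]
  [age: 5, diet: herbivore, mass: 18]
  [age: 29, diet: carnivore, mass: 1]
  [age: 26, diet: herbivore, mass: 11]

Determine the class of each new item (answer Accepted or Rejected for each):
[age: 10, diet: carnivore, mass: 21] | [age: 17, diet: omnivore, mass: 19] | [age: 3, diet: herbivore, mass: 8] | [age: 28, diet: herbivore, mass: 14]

The pattern is that an item is 'Accepted' exactly when: diet is herbivore AND age ≥ 27.
Rejected: [age: 10, diet: carnivore, mass: 21], since diet is carnivore, age = 10.
Rejected: [age: 17, diet: omnivore, mass: 19], since diet is omnivore, age = 17.
Rejected: [age: 3, diet: herbivore, mass: 8], since diet is herbivore, age = 3.
Accepted: [age: 28, diet: herbivore, mass: 14], since diet is herbivore, age = 28.

Rejected, Rejected, Rejected, Accepted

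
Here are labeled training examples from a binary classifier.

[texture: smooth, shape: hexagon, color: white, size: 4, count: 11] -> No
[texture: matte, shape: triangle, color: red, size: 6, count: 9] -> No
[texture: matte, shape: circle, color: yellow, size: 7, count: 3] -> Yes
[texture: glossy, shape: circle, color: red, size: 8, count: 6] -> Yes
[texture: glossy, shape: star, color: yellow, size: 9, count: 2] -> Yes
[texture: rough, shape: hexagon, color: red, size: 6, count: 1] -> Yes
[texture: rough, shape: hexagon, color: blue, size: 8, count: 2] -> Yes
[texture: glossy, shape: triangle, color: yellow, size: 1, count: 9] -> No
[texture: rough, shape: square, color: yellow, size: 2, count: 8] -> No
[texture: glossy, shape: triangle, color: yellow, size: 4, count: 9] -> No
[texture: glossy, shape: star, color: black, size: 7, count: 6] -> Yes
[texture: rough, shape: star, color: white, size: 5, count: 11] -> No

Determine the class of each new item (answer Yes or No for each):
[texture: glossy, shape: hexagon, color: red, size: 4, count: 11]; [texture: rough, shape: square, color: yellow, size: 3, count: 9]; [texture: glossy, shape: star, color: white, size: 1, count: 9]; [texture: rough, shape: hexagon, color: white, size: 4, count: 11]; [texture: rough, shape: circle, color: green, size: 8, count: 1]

No, No, No, No, Yes

'Yes' ⟺ count ≤ 6.
[texture: glossy, shape: hexagon, color: red, size: 4, count: 11]: No (count = 11).
[texture: rough, shape: square, color: yellow, size: 3, count: 9]: No (count = 9).
[texture: glossy, shape: star, color: white, size: 1, count: 9]: No (count = 9).
[texture: rough, shape: hexagon, color: white, size: 4, count: 11]: No (count = 11).
[texture: rough, shape: circle, color: green, size: 8, count: 1]: Yes (count = 1).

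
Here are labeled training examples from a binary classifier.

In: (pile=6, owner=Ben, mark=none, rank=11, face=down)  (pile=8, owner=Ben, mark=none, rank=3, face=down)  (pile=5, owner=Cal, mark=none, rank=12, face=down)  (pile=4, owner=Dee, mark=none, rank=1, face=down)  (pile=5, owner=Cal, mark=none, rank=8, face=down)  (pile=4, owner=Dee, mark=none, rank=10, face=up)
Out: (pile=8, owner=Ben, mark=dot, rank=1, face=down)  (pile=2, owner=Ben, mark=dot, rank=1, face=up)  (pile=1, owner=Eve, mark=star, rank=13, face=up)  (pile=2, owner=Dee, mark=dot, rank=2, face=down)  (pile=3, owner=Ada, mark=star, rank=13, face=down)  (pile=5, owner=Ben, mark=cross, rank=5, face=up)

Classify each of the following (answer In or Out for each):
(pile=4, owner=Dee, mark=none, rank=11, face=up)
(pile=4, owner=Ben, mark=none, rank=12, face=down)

In, In

The classifier is using: mark is none.
(pile=4, owner=Dee, mark=none, rank=11, face=up) → mark is none → In.
(pile=4, owner=Ben, mark=none, rank=12, face=down) → mark is none → In.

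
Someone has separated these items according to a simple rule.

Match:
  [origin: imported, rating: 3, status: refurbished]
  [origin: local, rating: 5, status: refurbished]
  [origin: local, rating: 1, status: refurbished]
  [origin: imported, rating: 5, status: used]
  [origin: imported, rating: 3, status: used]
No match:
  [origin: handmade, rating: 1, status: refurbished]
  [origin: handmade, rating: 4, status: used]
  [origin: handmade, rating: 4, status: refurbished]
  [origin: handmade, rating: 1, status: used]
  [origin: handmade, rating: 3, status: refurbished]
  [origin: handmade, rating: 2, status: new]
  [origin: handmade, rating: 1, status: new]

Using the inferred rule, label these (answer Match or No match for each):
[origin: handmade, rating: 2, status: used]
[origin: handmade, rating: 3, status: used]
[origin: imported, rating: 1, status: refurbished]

No match, No match, Match

Checking candidate rules against both groups, what survives is: origin is not handmade.
[origin: handmade, rating: 2, status: used]: origin is handmade — doesn't qualify, so No match. [origin: handmade, rating: 3, status: used]: origin is handmade — doesn't qualify, so No match. [origin: imported, rating: 1, status: refurbished]: origin is imported — has this property, so Match.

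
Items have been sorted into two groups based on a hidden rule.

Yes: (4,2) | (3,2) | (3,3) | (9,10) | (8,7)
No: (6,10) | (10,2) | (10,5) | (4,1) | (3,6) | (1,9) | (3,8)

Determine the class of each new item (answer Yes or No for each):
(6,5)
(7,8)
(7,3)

The simplest hypothesis consistent with all the labels is: |first − second| ≤ 2.

Yes, Yes, No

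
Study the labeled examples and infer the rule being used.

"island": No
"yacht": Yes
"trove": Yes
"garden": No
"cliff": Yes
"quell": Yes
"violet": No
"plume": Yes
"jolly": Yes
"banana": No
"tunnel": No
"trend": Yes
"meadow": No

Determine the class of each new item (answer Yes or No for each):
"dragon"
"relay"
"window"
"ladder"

No, Yes, No, No

The classifier is using: odd length.
"dragon" → length 6 → No. "relay" → length 5 → Yes. "window" → length 6 → No. "ladder" → length 6 → No.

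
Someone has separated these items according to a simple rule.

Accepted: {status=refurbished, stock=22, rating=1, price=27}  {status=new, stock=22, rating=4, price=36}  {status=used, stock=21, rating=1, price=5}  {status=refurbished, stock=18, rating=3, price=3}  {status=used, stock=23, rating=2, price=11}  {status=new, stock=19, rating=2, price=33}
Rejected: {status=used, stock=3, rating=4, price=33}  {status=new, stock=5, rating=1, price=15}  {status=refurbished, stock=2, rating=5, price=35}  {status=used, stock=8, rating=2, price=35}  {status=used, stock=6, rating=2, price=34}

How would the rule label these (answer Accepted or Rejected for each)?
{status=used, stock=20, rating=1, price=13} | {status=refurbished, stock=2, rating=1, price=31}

One predicate separates the groups cleanly: stock ≥ 18.
{status=used, stock=20, rating=1, price=13}: stock = 20, matches → Accepted. {status=refurbished, stock=2, rating=1, price=31}: stock = 2, does not fit → Rejected.

Accepted, Rejected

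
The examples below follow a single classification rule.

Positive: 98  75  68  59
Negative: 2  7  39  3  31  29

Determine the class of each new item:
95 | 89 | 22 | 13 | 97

Positive, Positive, Negative, Negative, Positive

'Positive' ⟺ at least 59.
95 → 95 ≥ 59 → Positive. 89 → 89 ≥ 59 → Positive. 22 → 22 < 59 → Negative. 13 → 13 < 59 → Negative. 97 → 97 ≥ 59 → Positive.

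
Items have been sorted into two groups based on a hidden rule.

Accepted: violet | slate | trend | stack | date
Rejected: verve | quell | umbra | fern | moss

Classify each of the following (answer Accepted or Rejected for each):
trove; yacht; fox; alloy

Accepted, Accepted, Rejected, Rejected

Checking candidate rules against both groups, what survives is: contains 't'.
trove — has 't', hence Accepted.
yacht — has 't', hence Accepted.
fox — no 't', hence Rejected.
alloy — no 't', hence Rejected.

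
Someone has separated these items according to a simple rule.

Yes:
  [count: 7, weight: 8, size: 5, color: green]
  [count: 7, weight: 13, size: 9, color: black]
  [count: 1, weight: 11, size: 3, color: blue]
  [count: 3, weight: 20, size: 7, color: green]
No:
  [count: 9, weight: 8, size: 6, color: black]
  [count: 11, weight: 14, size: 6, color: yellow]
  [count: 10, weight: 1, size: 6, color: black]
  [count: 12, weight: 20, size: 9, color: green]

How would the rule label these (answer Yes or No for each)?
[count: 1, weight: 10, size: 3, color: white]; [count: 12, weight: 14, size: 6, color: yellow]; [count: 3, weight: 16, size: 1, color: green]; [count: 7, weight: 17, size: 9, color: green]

Yes, No, Yes, Yes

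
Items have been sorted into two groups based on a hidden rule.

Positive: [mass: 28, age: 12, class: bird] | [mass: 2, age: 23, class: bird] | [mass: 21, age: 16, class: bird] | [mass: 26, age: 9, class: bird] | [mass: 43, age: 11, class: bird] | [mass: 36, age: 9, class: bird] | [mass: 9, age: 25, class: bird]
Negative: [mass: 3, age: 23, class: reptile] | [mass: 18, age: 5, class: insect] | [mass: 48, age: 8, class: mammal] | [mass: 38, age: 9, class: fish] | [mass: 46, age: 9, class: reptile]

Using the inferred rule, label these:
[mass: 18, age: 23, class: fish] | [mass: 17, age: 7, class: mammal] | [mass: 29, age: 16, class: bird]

Negative, Negative, Positive

Checking candidate rules against both groups, what survives is: class is bird.
[mass: 18, age: 23, class: fish]: Negative (class is fish). [mass: 17, age: 7, class: mammal]: Negative (class is mammal). [mass: 29, age: 16, class: bird]: Positive (class is bird).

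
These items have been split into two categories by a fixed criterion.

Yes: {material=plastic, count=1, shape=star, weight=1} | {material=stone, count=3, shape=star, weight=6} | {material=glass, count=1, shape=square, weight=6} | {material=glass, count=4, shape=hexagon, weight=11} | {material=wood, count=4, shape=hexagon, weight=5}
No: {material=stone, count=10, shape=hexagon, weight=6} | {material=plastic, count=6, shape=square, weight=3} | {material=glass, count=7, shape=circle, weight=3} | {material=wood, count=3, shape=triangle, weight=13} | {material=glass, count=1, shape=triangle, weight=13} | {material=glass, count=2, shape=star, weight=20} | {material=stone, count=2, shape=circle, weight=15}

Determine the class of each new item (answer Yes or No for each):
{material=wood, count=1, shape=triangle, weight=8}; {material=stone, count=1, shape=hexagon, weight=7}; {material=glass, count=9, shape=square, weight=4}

The common property of the 'Yes' items is: count ≤ 4 AND weight ≤ 11. No 'No' item has it.
{material=wood, count=1, shape=triangle, weight=8}: count = 1, weight = 8 — satisfies this, so Yes. {material=stone, count=1, shape=hexagon, weight=7}: count = 1, weight = 7 — satisfies this, so Yes. {material=glass, count=9, shape=square, weight=4}: count = 9, weight = 4 — does not pass, so No.

Yes, Yes, No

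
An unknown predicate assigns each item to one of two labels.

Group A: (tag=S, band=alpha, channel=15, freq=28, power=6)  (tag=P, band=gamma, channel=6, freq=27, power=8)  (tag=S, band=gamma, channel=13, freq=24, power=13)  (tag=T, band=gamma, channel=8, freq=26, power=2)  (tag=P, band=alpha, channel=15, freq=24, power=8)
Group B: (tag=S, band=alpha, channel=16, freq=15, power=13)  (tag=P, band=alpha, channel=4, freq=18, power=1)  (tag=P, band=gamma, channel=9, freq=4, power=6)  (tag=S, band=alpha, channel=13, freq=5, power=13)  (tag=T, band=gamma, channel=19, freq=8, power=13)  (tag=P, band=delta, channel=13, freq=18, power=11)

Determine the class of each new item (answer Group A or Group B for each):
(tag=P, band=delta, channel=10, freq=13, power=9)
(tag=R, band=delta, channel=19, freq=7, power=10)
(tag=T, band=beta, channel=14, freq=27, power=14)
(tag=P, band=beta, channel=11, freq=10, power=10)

Group B, Group B, Group A, Group B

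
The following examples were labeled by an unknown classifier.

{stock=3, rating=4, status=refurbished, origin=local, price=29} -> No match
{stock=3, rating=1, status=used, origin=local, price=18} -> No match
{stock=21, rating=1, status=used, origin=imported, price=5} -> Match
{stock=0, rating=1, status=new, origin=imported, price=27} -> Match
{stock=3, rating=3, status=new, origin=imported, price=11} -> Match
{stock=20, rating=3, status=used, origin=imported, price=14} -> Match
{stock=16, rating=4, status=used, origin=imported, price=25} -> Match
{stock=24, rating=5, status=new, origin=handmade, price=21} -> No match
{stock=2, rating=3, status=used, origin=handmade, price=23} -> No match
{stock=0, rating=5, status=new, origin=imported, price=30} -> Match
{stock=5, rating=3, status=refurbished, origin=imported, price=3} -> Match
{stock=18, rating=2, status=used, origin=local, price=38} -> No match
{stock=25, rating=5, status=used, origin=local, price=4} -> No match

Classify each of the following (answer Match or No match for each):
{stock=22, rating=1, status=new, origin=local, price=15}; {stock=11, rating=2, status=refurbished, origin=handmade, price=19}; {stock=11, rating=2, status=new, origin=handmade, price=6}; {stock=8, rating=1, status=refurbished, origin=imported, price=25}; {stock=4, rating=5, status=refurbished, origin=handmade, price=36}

The common property of the 'Match' items is: origin is imported. No 'No match' item has it.
{stock=22, rating=1, status=new, origin=local, price=15} → origin is local → No match. {stock=11, rating=2, status=refurbished, origin=handmade, price=19} → origin is handmade → No match. {stock=11, rating=2, status=new, origin=handmade, price=6} → origin is handmade → No match. {stock=8, rating=1, status=refurbished, origin=imported, price=25} → origin is imported → Match. {stock=4, rating=5, status=refurbished, origin=handmade, price=36} → origin is handmade → No match.

No match, No match, No match, Match, No match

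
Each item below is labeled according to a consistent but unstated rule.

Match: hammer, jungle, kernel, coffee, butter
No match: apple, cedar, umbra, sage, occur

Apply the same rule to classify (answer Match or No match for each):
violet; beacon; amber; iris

'Match' ⟺ length 6.
violet — length 6, hence Match. beacon — length 6, hence Match. amber — length 5, hence No match. iris — length 4, hence No match.

Match, Match, No match, No match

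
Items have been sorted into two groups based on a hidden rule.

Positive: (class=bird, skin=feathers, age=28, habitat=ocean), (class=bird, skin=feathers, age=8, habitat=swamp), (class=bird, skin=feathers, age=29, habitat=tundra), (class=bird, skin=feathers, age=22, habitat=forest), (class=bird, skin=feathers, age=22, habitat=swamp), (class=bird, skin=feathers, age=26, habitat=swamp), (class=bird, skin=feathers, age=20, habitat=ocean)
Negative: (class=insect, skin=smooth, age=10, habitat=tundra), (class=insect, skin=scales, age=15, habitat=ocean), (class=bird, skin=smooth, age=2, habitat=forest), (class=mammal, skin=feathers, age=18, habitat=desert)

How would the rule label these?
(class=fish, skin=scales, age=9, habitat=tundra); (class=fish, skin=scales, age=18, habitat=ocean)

The rule appears to be: class is bird AND skin is feathers.
(class=fish, skin=scales, age=9, habitat=tundra) → class is fish, skin is scales → Negative. (class=fish, skin=scales, age=18, habitat=ocean) → class is fish, skin is scales → Negative.

Negative, Negative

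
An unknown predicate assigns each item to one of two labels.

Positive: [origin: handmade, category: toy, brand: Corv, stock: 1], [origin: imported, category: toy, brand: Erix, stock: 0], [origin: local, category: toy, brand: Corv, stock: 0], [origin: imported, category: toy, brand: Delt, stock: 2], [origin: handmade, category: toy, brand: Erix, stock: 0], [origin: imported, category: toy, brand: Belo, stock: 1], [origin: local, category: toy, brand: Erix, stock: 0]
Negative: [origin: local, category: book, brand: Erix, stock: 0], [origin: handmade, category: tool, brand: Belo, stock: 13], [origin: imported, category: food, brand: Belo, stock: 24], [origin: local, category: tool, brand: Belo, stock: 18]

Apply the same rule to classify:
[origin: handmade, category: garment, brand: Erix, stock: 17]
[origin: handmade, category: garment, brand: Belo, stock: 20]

Negative, Negative

Rule: category is toy. This holds for each 'Positive' example and fails for each 'Negative' one.
[origin: handmade, category: garment, brand: Erix, stock: 17]: category is garment — fails this test, so Negative. [origin: handmade, category: garment, brand: Belo, stock: 20]: category is garment — fails this test, so Negative.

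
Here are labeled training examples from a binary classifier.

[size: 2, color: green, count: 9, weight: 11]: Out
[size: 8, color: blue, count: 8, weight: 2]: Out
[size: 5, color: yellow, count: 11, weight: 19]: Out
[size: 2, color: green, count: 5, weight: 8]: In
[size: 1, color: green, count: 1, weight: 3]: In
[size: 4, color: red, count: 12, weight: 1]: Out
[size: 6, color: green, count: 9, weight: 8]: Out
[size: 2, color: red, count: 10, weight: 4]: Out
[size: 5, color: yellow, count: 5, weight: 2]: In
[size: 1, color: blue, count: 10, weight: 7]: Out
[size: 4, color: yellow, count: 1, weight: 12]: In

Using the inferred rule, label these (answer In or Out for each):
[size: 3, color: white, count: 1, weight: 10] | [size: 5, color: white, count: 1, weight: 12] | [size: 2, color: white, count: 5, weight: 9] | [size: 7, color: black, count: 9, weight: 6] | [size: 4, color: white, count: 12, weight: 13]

In, In, In, Out, Out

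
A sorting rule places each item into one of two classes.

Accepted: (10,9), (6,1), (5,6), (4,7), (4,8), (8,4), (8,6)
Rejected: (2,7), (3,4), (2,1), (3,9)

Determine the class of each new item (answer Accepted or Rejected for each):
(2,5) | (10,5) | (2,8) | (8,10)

Rejected, Accepted, Rejected, Accepted

Every 'Accepted' example satisfies: first ≥ 4. None of the 'Rejected' examples do.
(2,5) — first 2, hence Rejected. (10,5) — first 10, hence Accepted. (2,8) — first 2, hence Rejected. (8,10) — first 8, hence Accepted.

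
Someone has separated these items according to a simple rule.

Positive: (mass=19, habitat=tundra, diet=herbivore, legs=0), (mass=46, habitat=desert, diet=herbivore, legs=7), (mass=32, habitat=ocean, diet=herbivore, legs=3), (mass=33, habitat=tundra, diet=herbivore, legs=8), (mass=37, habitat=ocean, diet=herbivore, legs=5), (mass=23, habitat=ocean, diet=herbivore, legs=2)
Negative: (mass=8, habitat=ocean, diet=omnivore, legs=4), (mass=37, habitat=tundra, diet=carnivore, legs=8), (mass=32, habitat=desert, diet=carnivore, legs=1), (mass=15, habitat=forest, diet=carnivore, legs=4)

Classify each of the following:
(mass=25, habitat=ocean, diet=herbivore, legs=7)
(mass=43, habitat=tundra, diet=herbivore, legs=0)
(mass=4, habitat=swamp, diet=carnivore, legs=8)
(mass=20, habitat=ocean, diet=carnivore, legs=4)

Looking at the examples, the only property every 'Positive' case has and every 'Negative' case lacks is: diet is herbivore.

Positive, Positive, Negative, Negative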